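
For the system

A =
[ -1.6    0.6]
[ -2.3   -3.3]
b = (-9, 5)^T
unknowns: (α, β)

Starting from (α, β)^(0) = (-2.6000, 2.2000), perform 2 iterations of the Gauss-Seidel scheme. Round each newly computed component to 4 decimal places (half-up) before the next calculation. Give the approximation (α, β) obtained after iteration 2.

(3.3710, -3.8646)

Iteration 1:
  α = (-9 - (0.6)·2.2000) / (-1.6) = 6.4500
  β = (5 - (-2.3)·6.4500) / (-3.3) = -6.0106
Iteration 2:
  α = (-9 - (0.6)·-6.0106) / (-1.6) = 3.3710
  β = (5 - (-2.3)·3.3710) / (-3.3) = -3.8646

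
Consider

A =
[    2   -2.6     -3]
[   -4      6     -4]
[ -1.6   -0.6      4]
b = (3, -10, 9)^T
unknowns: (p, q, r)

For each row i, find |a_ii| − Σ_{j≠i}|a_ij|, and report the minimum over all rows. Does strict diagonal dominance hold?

row 1: |2| − (2.6+3) = -3.6
row 2: |6| − (4+4) = -2
row 3: |4| − (1.6+0.6) = 1.8
minimum over rows = -3.6 → not strictly diagonally dominant

-3.6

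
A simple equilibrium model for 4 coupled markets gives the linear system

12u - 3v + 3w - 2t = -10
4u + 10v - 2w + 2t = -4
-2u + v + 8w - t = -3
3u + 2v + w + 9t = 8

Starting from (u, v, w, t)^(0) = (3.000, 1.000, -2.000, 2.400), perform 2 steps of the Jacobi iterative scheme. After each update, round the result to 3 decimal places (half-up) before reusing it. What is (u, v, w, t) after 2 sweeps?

(-1.609, -0.395, 0.000, 1.273)

Iteration 1:
  u = (-10 - (-3)·1.000 - (3)·-2.000 - (-2)·2.400) / (12) = 0.317
  v = (-4 - (4)·3.000 - (-2)·-2.000 - (2)·2.400) / (10) = -2.480
  w = (-3 - (-2)·3.000 - (1)·1.000 - (-1)·2.400) / (8) = 0.550
  t = (8 - (3)·3.000 - (2)·1.000 - (1)·-2.000) / (9) = -0.111
Iteration 2:
  u = (-10 - (-3)·-2.480 - (3)·0.550 - (-2)·-0.111) / (12) = -1.609
  v = (-4 - (4)·0.317 - (-2)·0.550 - (2)·-0.111) / (10) = -0.395
  w = (-3 - (-2)·0.317 - (1)·-2.480 - (-1)·-0.111) / (8) = 0.000
  t = (8 - (3)·0.317 - (2)·-2.480 - (1)·0.550) / (9) = 1.273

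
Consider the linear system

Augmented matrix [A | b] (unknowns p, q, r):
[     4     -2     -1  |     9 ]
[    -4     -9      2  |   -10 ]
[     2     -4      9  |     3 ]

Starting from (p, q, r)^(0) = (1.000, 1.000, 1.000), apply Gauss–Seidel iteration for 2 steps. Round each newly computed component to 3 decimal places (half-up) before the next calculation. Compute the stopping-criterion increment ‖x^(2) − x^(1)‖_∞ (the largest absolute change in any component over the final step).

Iteration 1:
  p = (9 - (-2)·1.000 - (-1)·1.000) / (4) = 3.000
  q = (-10 - (-4)·3.000 - (2)·1.000) / (-9) = 0.000
  r = (3 - (2)·3.000 - (-4)·0.000) / (9) = -0.333
Iteration 2:
  p = (9 - (-2)·0.000 - (-1)·-0.333) / (4) = 2.167
  q = (-10 - (-4)·2.167 - (2)·-0.333) / (-9) = 0.074
  r = (3 - (2)·2.167 - (-4)·0.074) / (9) = -0.115
Change: (-0.833, 0.074, 0.218) → max |·| = 0.833

0.833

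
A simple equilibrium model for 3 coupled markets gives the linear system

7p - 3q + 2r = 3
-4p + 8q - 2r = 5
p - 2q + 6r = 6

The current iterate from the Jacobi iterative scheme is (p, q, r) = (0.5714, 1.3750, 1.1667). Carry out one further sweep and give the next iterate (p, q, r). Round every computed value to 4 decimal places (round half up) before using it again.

One sweep:
  p = (3 - (-3)·1.3750 - (2)·1.1667) / (7) = 0.6845
  q = (5 - (-4)·0.5714 - (-2)·1.1667) / (8) = 1.2024
  r = (6 - (1)·0.5714 - (-2)·1.3750) / (6) = 1.3631

(0.6845, 1.2024, 1.3631)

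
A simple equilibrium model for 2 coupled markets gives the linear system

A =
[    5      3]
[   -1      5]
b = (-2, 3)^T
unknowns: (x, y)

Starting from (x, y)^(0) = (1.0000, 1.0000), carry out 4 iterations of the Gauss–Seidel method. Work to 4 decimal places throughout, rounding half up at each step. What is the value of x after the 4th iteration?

Iteration 1:
  x = (-2 - (3)·1.0000) / (5) = -1.0000
  y = (3 - (-1)·-1.0000) / (5) = 0.4000
Iteration 2:
  x = (-2 - (3)·0.4000) / (5) = -0.6400
  y = (3 - (-1)·-0.6400) / (5) = 0.4720
Iteration 3:
  x = (-2 - (3)·0.4720) / (5) = -0.6832
  y = (3 - (-1)·-0.6832) / (5) = 0.4634
Iteration 4:
  x = (-2 - (3)·0.4634) / (5) = -0.6780
  y = (3 - (-1)·-0.6780) / (5) = 0.4644

-0.6780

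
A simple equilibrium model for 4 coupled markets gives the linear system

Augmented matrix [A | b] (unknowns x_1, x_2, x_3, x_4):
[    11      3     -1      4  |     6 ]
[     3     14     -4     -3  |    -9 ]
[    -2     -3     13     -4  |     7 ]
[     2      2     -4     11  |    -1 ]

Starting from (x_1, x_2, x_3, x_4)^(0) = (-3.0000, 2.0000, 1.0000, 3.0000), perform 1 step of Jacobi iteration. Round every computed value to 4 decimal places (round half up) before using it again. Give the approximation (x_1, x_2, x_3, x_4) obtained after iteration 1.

Iteration 1:
  x_1 = (6 - (3)·2.0000 - (-1)·1.0000 - (4)·3.0000) / (11) = -1.0000
  x_2 = (-9 - (3)·-3.0000 - (-4)·1.0000 - (-3)·3.0000) / (14) = 0.9286
  x_3 = (7 - (-2)·-3.0000 - (-3)·2.0000 - (-4)·3.0000) / (13) = 1.4615
  x_4 = (-1 - (2)·-3.0000 - (2)·2.0000 - (-4)·1.0000) / (11) = 0.4545

(-1.0000, 0.9286, 1.4615, 0.4545)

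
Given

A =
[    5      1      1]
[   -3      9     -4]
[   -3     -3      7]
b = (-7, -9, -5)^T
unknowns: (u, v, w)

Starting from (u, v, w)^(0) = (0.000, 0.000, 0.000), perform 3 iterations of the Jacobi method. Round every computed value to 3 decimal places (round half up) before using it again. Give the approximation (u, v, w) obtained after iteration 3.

Iteration 1:
  u = (-7 - (1)·0.000 - (1)·0.000) / (5) = -1.400
  v = (-9 - (-3)·0.000 - (-4)·0.000) / (9) = -1.000
  w = (-5 - (-3)·0.000 - (-3)·0.000) / (7) = -0.714
Iteration 2:
  u = (-7 - (1)·-1.000 - (1)·-0.714) / (5) = -1.057
  v = (-9 - (-3)·-1.400 - (-4)·-0.714) / (9) = -1.784
  w = (-5 - (-3)·-1.400 - (-3)·-1.000) / (7) = -1.743
Iteration 3:
  u = (-7 - (1)·-1.784 - (1)·-1.743) / (5) = -0.695
  v = (-9 - (-3)·-1.057 - (-4)·-1.743) / (9) = -2.127
  w = (-5 - (-3)·-1.057 - (-3)·-1.784) / (7) = -1.932

(-0.695, -2.127, -1.932)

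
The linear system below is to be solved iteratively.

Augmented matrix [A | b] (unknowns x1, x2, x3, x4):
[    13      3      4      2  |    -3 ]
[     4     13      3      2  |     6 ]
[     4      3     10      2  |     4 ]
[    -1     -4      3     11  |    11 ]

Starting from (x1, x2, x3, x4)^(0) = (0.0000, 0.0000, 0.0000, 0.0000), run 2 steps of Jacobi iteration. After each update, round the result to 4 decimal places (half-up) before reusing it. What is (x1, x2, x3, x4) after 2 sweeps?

(-0.6142, 0.2864, 0.1539, 1.0377)

Iteration 1:
  x1 = (-3 - (3)·0.0000 - (4)·0.0000 - (2)·0.0000) / (13) = -0.2308
  x2 = (6 - (4)·0.0000 - (3)·0.0000 - (2)·0.0000) / (13) = 0.4615
  x3 = (4 - (4)·0.0000 - (3)·0.0000 - (2)·0.0000) / (10) = 0.4000
  x4 = (11 - (-1)·0.0000 - (-4)·0.0000 - (3)·0.0000) / (11) = 1.0000
Iteration 2:
  x1 = (-3 - (3)·0.4615 - (4)·0.4000 - (2)·1.0000) / (13) = -0.6142
  x2 = (6 - (4)·-0.2308 - (3)·0.4000 - (2)·1.0000) / (13) = 0.2864
  x3 = (4 - (4)·-0.2308 - (3)·0.4615 - (2)·1.0000) / (10) = 0.1539
  x4 = (11 - (-1)·-0.2308 - (-4)·0.4615 - (3)·0.4000) / (11) = 1.0377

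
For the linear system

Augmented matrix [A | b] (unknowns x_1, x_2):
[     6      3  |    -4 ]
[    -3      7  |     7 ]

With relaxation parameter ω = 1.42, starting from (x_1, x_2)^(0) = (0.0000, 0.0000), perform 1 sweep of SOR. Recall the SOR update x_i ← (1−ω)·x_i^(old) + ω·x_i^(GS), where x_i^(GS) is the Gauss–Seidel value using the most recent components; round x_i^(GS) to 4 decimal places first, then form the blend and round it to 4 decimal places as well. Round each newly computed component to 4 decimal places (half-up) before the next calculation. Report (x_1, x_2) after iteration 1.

(-0.9467, 0.8439)

Iteration 1:
  x_1: GS value = (-4 - (3)·0.0000) / (6) = -0.6667;  x_1 ← (1−ω)·0.0000 + ω·-0.6667 = -0.9467
  x_2: GS value = (7 - (-3)·-0.9467) / (7) = 0.5943;  x_2 ← (1−ω)·0.0000 + ω·0.5943 = 0.8439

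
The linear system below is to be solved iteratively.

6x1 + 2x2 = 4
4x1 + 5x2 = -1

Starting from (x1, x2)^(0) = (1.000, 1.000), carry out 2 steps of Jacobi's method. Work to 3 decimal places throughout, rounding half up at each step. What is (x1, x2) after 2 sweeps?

(1.000, -0.466)

Iteration 1:
  x1 = (4 - (2)·1.000) / (6) = 0.333
  x2 = (-1 - (4)·1.000) / (5) = -1.000
Iteration 2:
  x1 = (4 - (2)·-1.000) / (6) = 1.000
  x2 = (-1 - (4)·0.333) / (5) = -0.466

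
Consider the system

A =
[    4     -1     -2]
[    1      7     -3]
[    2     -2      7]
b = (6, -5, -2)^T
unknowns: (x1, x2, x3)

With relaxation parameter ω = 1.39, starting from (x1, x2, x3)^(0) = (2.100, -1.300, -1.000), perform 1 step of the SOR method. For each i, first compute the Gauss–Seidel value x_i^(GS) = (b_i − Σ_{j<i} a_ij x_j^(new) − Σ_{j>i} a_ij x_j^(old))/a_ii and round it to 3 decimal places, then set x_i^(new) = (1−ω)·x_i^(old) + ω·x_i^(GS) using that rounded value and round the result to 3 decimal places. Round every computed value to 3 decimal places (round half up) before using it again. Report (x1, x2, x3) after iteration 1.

(0.119, -1.105, -0.493)

Iteration 1:
  x1: GS value = (6 - (-1)·-1.300 - (-2)·-1.000) / (4) = 0.675;  x1 ← (1−ω)·2.100 + ω·0.675 = 0.119
  x2: GS value = (-5 - (1)·0.119 - (-3)·-1.000) / (7) = -1.160;  x2 ← (1−ω)·-1.300 + ω·-1.160 = -1.105
  x3: GS value = (-2 - (2)·0.119 - (-2)·-1.105) / (7) = -0.635;  x3 ← (1−ω)·-1.000 + ω·-0.635 = -0.493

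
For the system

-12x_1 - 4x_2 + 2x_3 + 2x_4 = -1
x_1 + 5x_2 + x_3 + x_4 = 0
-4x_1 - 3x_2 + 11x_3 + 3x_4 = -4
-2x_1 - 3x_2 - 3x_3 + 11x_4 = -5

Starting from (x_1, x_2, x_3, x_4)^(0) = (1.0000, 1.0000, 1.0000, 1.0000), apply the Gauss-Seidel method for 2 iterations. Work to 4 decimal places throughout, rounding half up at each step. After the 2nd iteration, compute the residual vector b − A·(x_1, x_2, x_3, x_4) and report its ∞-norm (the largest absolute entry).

Iteration 1:
  x_1 = (-1 - (-4)·1.0000 - (2)·1.0000 - (2)·1.0000) / (-12) = 0.0833
  x_2 = (0 - (1)·0.0833 - (1)·1.0000 - (1)·1.0000) / (5) = -0.4167
  x_3 = (-4 - (-4)·0.0833 - (-3)·-0.4167 - (3)·1.0000) / (11) = -0.7197
  x_4 = (-5 - (-2)·0.0833 - (-3)·-0.4167 - (-3)·-0.7197) / (11) = -0.7493
Iteration 2:
  x_1 = (-1 - (-4)·-0.4167 - (2)·-0.7197 - (2)·-0.7493) / (-12) = -0.0226
  x_2 = (0 - (1)·-0.0226 - (1)·-0.7197 - (1)·-0.7493) / (5) = 0.2983
  x_3 = (-4 - (-4)·-0.0226 - (-3)·0.2983 - (3)·-0.7493) / (11) = -0.0861
  x_4 = (-5 - (-2)·-0.0226 - (-3)·0.2983 - (-3)·-0.0861) / (11) = -0.4008
Residual b − A·x = (0.8958, -0.9820, -1.0460, 0.0002); ∞-norm = 1.0460

1.0460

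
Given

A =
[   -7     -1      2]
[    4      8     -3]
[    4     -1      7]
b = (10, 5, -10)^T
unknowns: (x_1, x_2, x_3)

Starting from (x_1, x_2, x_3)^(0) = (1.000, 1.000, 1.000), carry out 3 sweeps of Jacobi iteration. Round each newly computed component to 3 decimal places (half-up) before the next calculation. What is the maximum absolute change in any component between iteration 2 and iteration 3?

0.835

Iteration 1:
  x_1 = (10 - (-1)·1.000 - (2)·1.000) / (-7) = -1.286
  x_2 = (5 - (4)·1.000 - (-3)·1.000) / (8) = 0.500
  x_3 = (-10 - (4)·1.000 - (-1)·1.000) / (7) = -1.857
Iteration 2:
  x_1 = (10 - (-1)·0.500 - (2)·-1.857) / (-7) = -2.031
  x_2 = (5 - (4)·-1.286 - (-3)·-1.857) / (8) = 0.572
  x_3 = (-10 - (4)·-1.286 - (-1)·0.500) / (7) = -0.622
Iteration 3:
  x_1 = (10 - (-1)·0.572 - (2)·-0.622) / (-7) = -1.688
  x_2 = (5 - (4)·-2.031 - (-3)·-0.622) / (8) = 1.407
  x_3 = (-10 - (4)·-2.031 - (-1)·0.572) / (7) = -0.186
Change: (0.343, 0.835, 0.436) → max |·| = 0.835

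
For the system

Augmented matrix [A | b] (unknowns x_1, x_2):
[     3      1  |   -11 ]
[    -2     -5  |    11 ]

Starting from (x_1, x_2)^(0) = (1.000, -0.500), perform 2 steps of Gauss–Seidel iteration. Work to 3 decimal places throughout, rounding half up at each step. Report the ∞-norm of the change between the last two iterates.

0.100

Iteration 1:
  x_1 = (-11 - (1)·-0.500) / (3) = -3.500
  x_2 = (11 - (-2)·-3.500) / (-5) = -0.800
Iteration 2:
  x_1 = (-11 - (1)·-0.800) / (3) = -3.400
  x_2 = (11 - (-2)·-3.400) / (-5) = -0.840
Change: (0.100, -0.040) → max |·| = 0.100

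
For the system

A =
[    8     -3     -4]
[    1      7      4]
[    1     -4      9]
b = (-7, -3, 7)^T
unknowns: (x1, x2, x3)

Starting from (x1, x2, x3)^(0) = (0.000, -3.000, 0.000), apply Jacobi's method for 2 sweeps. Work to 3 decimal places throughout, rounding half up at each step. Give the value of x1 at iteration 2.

Iteration 1:
  x1 = (-7 - (-3)·-3.000 - (-4)·0.000) / (8) = -2.000
  x2 = (-3 - (1)·0.000 - (4)·0.000) / (7) = -0.429
  x3 = (7 - (1)·0.000 - (-4)·-3.000) / (9) = -0.556
Iteration 2:
  x1 = (-7 - (-3)·-0.429 - (-4)·-0.556) / (8) = -1.314
  x2 = (-3 - (1)·-2.000 - (4)·-0.556) / (7) = 0.175
  x3 = (7 - (1)·-2.000 - (-4)·-0.429) / (9) = 0.809

-1.314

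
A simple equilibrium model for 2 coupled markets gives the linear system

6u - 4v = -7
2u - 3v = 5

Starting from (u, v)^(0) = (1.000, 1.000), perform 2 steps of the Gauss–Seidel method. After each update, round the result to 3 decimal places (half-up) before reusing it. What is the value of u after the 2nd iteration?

-2.500

Iteration 1:
  u = (-7 - (-4)·1.000) / (6) = -0.500
  v = (5 - (2)·-0.500) / (-3) = -2.000
Iteration 2:
  u = (-7 - (-4)·-2.000) / (6) = -2.500
  v = (5 - (2)·-2.500) / (-3) = -3.333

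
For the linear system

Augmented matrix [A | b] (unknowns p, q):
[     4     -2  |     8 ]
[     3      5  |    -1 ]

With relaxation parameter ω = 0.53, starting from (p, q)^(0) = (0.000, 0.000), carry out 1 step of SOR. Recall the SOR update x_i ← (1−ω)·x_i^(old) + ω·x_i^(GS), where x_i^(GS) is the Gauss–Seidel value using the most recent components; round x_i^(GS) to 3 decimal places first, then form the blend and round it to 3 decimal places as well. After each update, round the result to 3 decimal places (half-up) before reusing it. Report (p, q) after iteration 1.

(1.060, -0.443)

Iteration 1:
  p: GS value = (8 - (-2)·0.000) / (4) = 2.000;  p ← (1−ω)·0.000 + ω·2.000 = 1.060
  q: GS value = (-1 - (3)·1.060) / (5) = -0.836;  q ← (1−ω)·0.000 + ω·-0.836 = -0.443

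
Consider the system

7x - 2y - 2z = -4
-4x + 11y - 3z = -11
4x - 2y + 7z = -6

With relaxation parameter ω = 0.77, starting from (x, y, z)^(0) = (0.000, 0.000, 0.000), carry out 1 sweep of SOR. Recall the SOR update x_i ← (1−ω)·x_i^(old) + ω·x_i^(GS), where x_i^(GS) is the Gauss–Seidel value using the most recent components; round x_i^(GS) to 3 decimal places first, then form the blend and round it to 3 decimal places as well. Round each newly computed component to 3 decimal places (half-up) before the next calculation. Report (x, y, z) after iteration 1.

(-0.440, -0.893, -0.663)

Iteration 1:
  x: GS value = (-4 - (-2)·0.000 - (-2)·0.000) / (7) = -0.571;  x ← (1−ω)·0.000 + ω·-0.571 = -0.440
  y: GS value = (-11 - (-4)·-0.440 - (-3)·0.000) / (11) = -1.160;  y ← (1−ω)·0.000 + ω·-1.160 = -0.893
  z: GS value = (-6 - (4)·-0.440 - (-2)·-0.893) / (7) = -0.861;  z ← (1−ω)·0.000 + ω·-0.861 = -0.663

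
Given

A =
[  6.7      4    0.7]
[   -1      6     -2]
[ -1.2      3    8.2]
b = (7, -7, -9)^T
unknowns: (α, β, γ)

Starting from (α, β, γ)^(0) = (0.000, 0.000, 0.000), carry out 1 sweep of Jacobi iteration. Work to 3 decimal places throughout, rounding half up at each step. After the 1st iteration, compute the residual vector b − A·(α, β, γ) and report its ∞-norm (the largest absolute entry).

Iteration 1:
  α = (7 - (4)·0.000 - (0.7)·0.000) / (6.7) = 1.045
  β = (-7 - (-1)·0.000 - (-2)·0.000) / (6) = -1.167
  γ = (-9 - (-1.2)·0.000 - (3)·0.000) / (8.2) = -1.098
Residual b − A·x = (5.435, -1.149, 4.759); ∞-norm = 5.435

5.435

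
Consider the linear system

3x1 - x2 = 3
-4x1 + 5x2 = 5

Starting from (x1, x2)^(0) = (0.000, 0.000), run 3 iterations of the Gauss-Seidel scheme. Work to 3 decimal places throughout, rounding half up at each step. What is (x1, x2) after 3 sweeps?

Iteration 1:
  x1 = (3 - (-1)·0.000) / (3) = 1.000
  x2 = (5 - (-4)·1.000) / (5) = 1.800
Iteration 2:
  x1 = (3 - (-1)·1.800) / (3) = 1.600
  x2 = (5 - (-4)·1.600) / (5) = 2.280
Iteration 3:
  x1 = (3 - (-1)·2.280) / (3) = 1.760
  x2 = (5 - (-4)·1.760) / (5) = 2.408

(1.760, 2.408)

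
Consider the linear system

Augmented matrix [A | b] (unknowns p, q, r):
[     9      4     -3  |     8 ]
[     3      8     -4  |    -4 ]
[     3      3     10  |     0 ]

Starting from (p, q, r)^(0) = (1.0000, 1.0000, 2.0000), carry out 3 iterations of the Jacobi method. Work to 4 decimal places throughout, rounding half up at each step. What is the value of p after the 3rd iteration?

1.3060

Iteration 1:
  p = (8 - (4)·1.0000 - (-3)·2.0000) / (9) = 1.1111
  q = (-4 - (3)·1.0000 - (-4)·2.0000) / (8) = 0.1250
  r = (0 - (3)·1.0000 - (3)·1.0000) / (10) = -0.6000
Iteration 2:
  p = (8 - (4)·0.1250 - (-3)·-0.6000) / (9) = 0.6333
  q = (-4 - (3)·1.1111 - (-4)·-0.6000) / (8) = -1.2167
  r = (0 - (3)·1.1111 - (3)·0.1250) / (10) = -0.3708
Iteration 3:
  p = (8 - (4)·-1.2167 - (-3)·-0.3708) / (9) = 1.3060
  q = (-4 - (3)·0.6333 - (-4)·-0.3708) / (8) = -0.9229
  r = (0 - (3)·0.6333 - (3)·-1.2167) / (10) = 0.1750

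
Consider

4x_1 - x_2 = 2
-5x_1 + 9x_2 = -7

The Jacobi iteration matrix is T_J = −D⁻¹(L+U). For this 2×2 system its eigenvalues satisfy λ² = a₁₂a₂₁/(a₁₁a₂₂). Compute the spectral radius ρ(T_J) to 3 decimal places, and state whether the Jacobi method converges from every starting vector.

0.373

a₁₂a₂₁/(a₁₁a₂₂) = (-1)·(-5) / ((4)·(9)) = 0.138889
ρ = √|0.138889| = √0.138889 = 0.373
ρ < 1, so Jacobi converges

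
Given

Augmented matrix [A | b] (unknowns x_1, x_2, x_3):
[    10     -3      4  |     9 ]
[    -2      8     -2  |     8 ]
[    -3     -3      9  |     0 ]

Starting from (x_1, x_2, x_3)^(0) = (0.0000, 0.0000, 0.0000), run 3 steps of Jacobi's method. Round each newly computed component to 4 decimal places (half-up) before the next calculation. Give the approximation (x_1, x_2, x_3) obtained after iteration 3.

(1.0142, 1.4583, 0.8083)

Iteration 1:
  x_1 = (9 - (-3)·0.0000 - (4)·0.0000) / (10) = 0.9000
  x_2 = (8 - (-2)·0.0000 - (-2)·0.0000) / (8) = 1.0000
  x_3 = (0 - (-3)·0.0000 - (-3)·0.0000) / (9) = 0.0000
Iteration 2:
  x_1 = (9 - (-3)·1.0000 - (4)·0.0000) / (10) = 1.2000
  x_2 = (8 - (-2)·0.9000 - (-2)·0.0000) / (8) = 1.2250
  x_3 = (0 - (-3)·0.9000 - (-3)·1.0000) / (9) = 0.6333
Iteration 3:
  x_1 = (9 - (-3)·1.2250 - (4)·0.6333) / (10) = 1.0142
  x_2 = (8 - (-2)·1.2000 - (-2)·0.6333) / (8) = 1.4583
  x_3 = (0 - (-3)·1.2000 - (-3)·1.2250) / (9) = 0.8083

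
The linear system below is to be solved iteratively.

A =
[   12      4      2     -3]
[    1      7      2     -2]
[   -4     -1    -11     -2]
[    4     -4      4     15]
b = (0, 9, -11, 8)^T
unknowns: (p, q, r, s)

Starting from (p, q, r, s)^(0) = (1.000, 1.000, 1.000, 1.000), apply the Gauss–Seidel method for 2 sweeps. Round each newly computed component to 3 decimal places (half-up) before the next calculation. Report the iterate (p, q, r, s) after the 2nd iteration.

Iteration 1:
  p = (0 - (4)·1.000 - (2)·1.000 - (-3)·1.000) / (12) = -0.250
  q = (9 - (1)·-0.250 - (2)·1.000 - (-2)·1.000) / (7) = 1.321
  r = (-11 - (-4)·-0.250 - (-1)·1.321 - (-2)·1.000) / (-11) = 0.789
  s = (8 - (4)·-0.250 - (-4)·1.321 - (4)·0.789) / (15) = 0.742
Iteration 2:
  p = (0 - (4)·1.321 - (2)·0.789 - (-3)·0.742) / (12) = -0.386
  q = (9 - (1)·-0.386 - (2)·0.789 - (-2)·0.742) / (7) = 1.327
  r = (-11 - (-4)·-0.386 - (-1)·1.327 - (-2)·0.742) / (-11) = 0.885
  s = (8 - (4)·-0.386 - (-4)·1.327 - (4)·0.885) / (15) = 0.754

(-0.386, 1.327, 0.885, 0.754)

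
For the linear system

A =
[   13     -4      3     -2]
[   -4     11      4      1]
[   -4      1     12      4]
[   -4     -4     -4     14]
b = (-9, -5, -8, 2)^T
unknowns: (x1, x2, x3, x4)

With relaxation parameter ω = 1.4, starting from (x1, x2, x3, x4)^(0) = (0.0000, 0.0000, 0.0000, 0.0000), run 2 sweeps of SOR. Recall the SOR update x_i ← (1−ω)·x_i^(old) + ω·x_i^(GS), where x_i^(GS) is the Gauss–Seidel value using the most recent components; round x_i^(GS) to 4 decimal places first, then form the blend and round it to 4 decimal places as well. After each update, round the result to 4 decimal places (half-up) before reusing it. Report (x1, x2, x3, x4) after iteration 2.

(-0.9090, 0.1364, -0.3395, 0.2116)

Iteration 1:
  x1: GS value = (-9 - (-4)·0.0000 - (3)·0.0000 - (-2)·0.0000) / (13) = -0.6923;  x1 ← (1−ω)·0.0000 + ω·-0.6923 = -0.9692
  x2: GS value = (-5 - (-4)·-0.9692 - (4)·0.0000 - (1)·0.0000) / (11) = -0.8070;  x2 ← (1−ω)·0.0000 + ω·-0.8070 = -1.1298
  x3: GS value = (-8 - (-4)·-0.9692 - (1)·-1.1298 - (4)·0.0000) / (12) = -0.8956;  x3 ← (1−ω)·0.0000 + ω·-0.8956 = -1.2538
  x4: GS value = (2 - (-4)·-0.9692 - (-4)·-1.1298 - (-4)·-1.2538) / (14) = -0.8151;  x4 ← (1−ω)·0.0000 + ω·-0.8151 = -1.1411
Iteration 2:
  x1: GS value = (-9 - (-4)·-1.1298 - (3)·-1.2538 - (-2)·-1.1411) / (13) = -0.9262;  x1 ← (1−ω)·-0.9692 + ω·-0.9262 = -0.9090
  x2: GS value = (-5 - (-4)·-0.9090 - (4)·-1.2538 - (1)·-1.1411) / (11) = -0.2254;  x2 ← (1−ω)·-1.1298 + ω·-0.2254 = 0.1364
  x3: GS value = (-8 - (-4)·-0.9090 - (1)·0.1364 - (4)·-1.1411) / (12) = -0.6007;  x3 ← (1−ω)·-1.2538 + ω·-0.6007 = -0.3395
  x4: GS value = (2 - (-4)·-0.9090 - (-4)·0.1364 - (-4)·-0.3395) / (14) = -0.1749;  x4 ← (1−ω)·-1.1411 + ω·-0.1749 = 0.2116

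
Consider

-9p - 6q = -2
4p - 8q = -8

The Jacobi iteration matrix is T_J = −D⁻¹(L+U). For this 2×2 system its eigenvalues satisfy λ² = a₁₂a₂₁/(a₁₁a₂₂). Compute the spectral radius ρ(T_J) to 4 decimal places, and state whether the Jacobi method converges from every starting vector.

a₁₂a₂₁/(a₁₁a₂₂) = (-6)·(4) / ((-9)·(-8)) = -0.333333
ρ = √|-0.333333| = √0.333333 = 0.5774
ρ < 1, so Jacobi converges

0.5774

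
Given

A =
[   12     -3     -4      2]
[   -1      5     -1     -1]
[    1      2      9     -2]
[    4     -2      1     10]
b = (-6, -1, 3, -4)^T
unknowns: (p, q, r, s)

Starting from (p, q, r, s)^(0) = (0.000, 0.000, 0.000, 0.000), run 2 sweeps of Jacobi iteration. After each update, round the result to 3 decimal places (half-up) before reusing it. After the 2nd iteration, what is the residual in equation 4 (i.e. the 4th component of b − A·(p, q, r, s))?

Iteration 1:
  p = (-6 - (-3)·0.000 - (-4)·0.000 - (2)·0.000) / (12) = -0.500
  q = (-1 - (-1)·0.000 - (-1)·0.000 - (-1)·0.000) / (5) = -0.200
  r = (3 - (1)·0.000 - (2)·0.000 - (-2)·0.000) / (9) = 0.333
  s = (-4 - (4)·0.000 - (-2)·0.000 - (1)·0.000) / (10) = -0.400
Iteration 2:
  p = (-6 - (-3)·-0.200 - (-4)·0.333 - (2)·-0.400) / (12) = -0.372
  q = (-1 - (-1)·-0.500 - (-1)·0.333 - (-1)·-0.400) / (5) = -0.313
  r = (3 - (1)·-0.500 - (2)·-0.200 - (-2)·-0.400) / (9) = 0.344
  s = (-4 - (4)·-0.500 - (-2)·-0.200 - (1)·0.333) / (10) = -0.273
Residual b − A·x = (-0.553, 0.264, 0.356, -0.752)

-0.752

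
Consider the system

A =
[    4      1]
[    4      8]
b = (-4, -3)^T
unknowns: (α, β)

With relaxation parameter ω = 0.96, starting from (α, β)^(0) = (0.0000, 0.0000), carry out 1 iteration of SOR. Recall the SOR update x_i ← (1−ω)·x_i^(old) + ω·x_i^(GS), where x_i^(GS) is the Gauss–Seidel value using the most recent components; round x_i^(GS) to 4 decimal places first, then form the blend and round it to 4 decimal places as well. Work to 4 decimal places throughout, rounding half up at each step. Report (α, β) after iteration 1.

Iteration 1:
  α: GS value = (-4 - (1)·0.0000) / (4) = -1.0000;  α ← (1−ω)·0.0000 + ω·-1.0000 = -0.9600
  β: GS value = (-3 - (4)·-0.9600) / (8) = 0.1050;  β ← (1−ω)·0.0000 + ω·0.1050 = 0.1008

(-0.9600, 0.1008)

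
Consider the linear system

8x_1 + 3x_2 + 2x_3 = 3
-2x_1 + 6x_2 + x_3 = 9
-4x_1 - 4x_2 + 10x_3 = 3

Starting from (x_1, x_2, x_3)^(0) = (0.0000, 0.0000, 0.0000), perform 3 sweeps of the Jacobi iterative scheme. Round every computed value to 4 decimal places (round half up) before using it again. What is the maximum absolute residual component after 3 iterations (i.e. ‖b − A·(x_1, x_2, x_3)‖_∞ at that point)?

Iteration 1:
  x_1 = (3 - (3)·0.0000 - (2)·0.0000) / (8) = 0.3750
  x_2 = (9 - (-2)·0.0000 - (1)·0.0000) / (6) = 1.5000
  x_3 = (3 - (-4)·0.0000 - (-4)·0.0000) / (10) = 0.3000
Iteration 2:
  x_1 = (3 - (3)·1.5000 - (2)·0.3000) / (8) = -0.2625
  x_2 = (9 - (-2)·0.3750 - (1)·0.3000) / (6) = 1.5750
  x_3 = (3 - (-4)·0.3750 - (-4)·1.5000) / (10) = 1.0500
Iteration 3:
  x_1 = (3 - (3)·1.5750 - (2)·1.0500) / (8) = -0.4781
  x_2 = (9 - (-2)·-0.2625 - (1)·1.0500) / (6) = 1.2375
  x_3 = (3 - (-4)·-0.2625 - (-4)·1.5750) / (10) = 0.8250
Residual b − A·x = (1.4623, -0.2062, -2.2124); ∞-norm = 2.2124

2.2124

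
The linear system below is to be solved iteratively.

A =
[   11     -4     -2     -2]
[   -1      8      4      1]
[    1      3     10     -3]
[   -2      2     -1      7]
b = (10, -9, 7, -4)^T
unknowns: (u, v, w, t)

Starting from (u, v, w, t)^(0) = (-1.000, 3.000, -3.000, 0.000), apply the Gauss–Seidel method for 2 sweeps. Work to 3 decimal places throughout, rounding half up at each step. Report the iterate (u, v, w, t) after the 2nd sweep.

(1.135, -1.144, 0.852, 0.201)

Iteration 1:
  u = (10 - (-4)·3.000 - (-2)·-3.000 - (-2)·0.000) / (11) = 1.455
  v = (-9 - (-1)·1.455 - (4)·-3.000 - (1)·0.000) / (8) = 0.557
  w = (7 - (1)·1.455 - (3)·0.557 - (-3)·0.000) / (10) = 0.387
  t = (-4 - (-2)·1.455 - (2)·0.557 - (-1)·0.387) / (7) = -0.260
Iteration 2:
  u = (10 - (-4)·0.557 - (-2)·0.387 - (-2)·-0.260) / (11) = 1.135
  v = (-9 - (-1)·1.135 - (4)·0.387 - (1)·-0.260) / (8) = -1.144
  w = (7 - (1)·1.135 - (3)·-1.144 - (-3)·-0.260) / (10) = 0.852
  t = (-4 - (-2)·1.135 - (2)·-1.144 - (-1)·0.852) / (7) = 0.201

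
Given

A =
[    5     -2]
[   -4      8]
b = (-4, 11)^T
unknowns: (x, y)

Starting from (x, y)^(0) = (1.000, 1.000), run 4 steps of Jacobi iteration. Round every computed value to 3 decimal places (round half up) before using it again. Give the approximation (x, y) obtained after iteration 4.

Iteration 1:
  x = (-4 - (-2)·1.000) / (5) = -0.400
  y = (11 - (-4)·1.000) / (8) = 1.875
Iteration 2:
  x = (-4 - (-2)·1.875) / (5) = -0.050
  y = (11 - (-4)·-0.400) / (8) = 1.175
Iteration 3:
  x = (-4 - (-2)·1.175) / (5) = -0.330
  y = (11 - (-4)·-0.050) / (8) = 1.350
Iteration 4:
  x = (-4 - (-2)·1.350) / (5) = -0.260
  y = (11 - (-4)·-0.330) / (8) = 1.210

(-0.260, 1.210)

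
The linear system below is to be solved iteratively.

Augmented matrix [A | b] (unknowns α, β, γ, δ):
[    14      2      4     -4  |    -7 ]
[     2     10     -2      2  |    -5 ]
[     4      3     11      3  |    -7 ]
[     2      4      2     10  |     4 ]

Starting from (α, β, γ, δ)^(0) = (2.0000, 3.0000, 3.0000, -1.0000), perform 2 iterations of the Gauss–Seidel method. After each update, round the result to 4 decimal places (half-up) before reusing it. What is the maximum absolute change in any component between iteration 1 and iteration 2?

Iteration 1:
  α = (-7 - (2)·3.0000 - (4)·3.0000 - (-4)·-1.0000) / (14) = -2.0714
  β = (-5 - (2)·-2.0714 - (-2)·3.0000 - (2)·-1.0000) / (10) = 0.7143
  γ = (-7 - (4)·-2.0714 - (3)·0.7143 - (3)·-1.0000) / (11) = 0.1948
  δ = (4 - (2)·-2.0714 - (4)·0.7143 - (2)·0.1948) / (10) = 0.4896
Iteration 2:
  α = (-7 - (2)·0.7143 - (4)·0.1948 - (-4)·0.4896) / (14) = -0.5178
  β = (-5 - (2)·-0.5178 - (-2)·0.1948 - (2)·0.4896) / (10) = -0.4554
  γ = (-7 - (4)·-0.5178 - (3)·-0.4554 - (3)·0.4896) / (11) = -0.4574
  δ = (4 - (2)·-0.5178 - (4)·-0.4554 - (2)·-0.4574) / (10) = 0.7772
Change: (1.5536, -1.1697, -0.6522, 0.2876) → max |·| = 1.5536

1.5536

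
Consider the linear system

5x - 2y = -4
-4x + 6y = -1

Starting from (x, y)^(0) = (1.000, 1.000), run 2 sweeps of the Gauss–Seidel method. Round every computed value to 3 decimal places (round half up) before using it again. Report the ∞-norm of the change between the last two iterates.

0.573

Iteration 1:
  x = (-4 - (-2)·1.000) / (5) = -0.400
  y = (-1 - (-4)·-0.400) / (6) = -0.433
Iteration 2:
  x = (-4 - (-2)·-0.433) / (5) = -0.973
  y = (-1 - (-4)·-0.973) / (6) = -0.815
Change: (-0.573, -0.382) → max |·| = 0.573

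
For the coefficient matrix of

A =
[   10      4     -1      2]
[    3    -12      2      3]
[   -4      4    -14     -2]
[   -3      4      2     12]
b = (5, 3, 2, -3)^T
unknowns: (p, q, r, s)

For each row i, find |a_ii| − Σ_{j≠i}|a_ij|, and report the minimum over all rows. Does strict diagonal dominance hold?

3

row 1: |10| − (4+1+2) = 3
row 2: |-12| − (3+2+3) = 4
row 3: |-14| − (4+4+2) = 4
row 4: |12| − (3+4+2) = 3
minimum over rows = 3 → strictly diagonally dominant (convergence guaranteed)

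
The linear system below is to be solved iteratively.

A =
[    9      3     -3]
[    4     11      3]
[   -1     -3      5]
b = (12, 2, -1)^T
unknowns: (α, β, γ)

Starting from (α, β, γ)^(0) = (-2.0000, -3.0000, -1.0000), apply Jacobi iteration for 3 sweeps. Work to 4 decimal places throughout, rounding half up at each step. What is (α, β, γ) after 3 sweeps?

(1.6000, -0.1168, -0.1067)

Iteration 1:
  α = (12 - (3)·-3.0000 - (-3)·-1.0000) / (9) = 2.0000
  β = (2 - (4)·-2.0000 - (3)·-1.0000) / (11) = 1.1818
  γ = (-1 - (-1)·-2.0000 - (-3)·-3.0000) / (5) = -2.4000
Iteration 2:
  α = (12 - (3)·1.1818 - (-3)·-2.4000) / (9) = 0.1394
  β = (2 - (4)·2.0000 - (3)·-2.4000) / (11) = 0.1091
  γ = (-1 - (-1)·2.0000 - (-3)·1.1818) / (5) = 0.9091
Iteration 3:
  α = (12 - (3)·0.1091 - (-3)·0.9091) / (9) = 1.6000
  β = (2 - (4)·0.1394 - (3)·0.9091) / (11) = -0.1168
  γ = (-1 - (-1)·0.1394 - (-3)·0.1091) / (5) = -0.1067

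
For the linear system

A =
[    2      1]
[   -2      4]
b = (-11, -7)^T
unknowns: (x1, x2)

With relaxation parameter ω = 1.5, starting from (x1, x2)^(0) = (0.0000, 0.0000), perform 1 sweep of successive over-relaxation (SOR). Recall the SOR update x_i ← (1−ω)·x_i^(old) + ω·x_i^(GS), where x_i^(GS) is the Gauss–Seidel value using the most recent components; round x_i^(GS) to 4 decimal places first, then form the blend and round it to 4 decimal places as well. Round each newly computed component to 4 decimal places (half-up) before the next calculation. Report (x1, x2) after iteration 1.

Iteration 1:
  x1: GS value = (-11 - (1)·0.0000) / (2) = -5.5000;  x1 ← (1−ω)·0.0000 + ω·-5.5000 = -8.2500
  x2: GS value = (-7 - (-2)·-8.2500) / (4) = -5.8750;  x2 ← (1−ω)·0.0000 + ω·-5.8750 = -8.8125

(-8.2500, -8.8125)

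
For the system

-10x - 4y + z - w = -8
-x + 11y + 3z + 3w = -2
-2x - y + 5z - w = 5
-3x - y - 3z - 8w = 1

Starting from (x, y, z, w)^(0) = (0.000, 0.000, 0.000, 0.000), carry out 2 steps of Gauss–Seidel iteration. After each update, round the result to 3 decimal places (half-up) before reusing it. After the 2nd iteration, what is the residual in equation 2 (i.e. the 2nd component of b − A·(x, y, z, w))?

0.432

Iteration 1:
  x = (-8 - (-4)·0.000 - (1)·0.000 - (-1)·0.000) / (-10) = 0.800
  y = (-2 - (-1)·0.800 - (3)·0.000 - (3)·0.000) / (11) = -0.109
  z = (5 - (-2)·0.800 - (-1)·-0.109 - (-1)·0.000) / (5) = 1.298
  w = (1 - (-3)·0.800 - (-1)·-0.109 - (-3)·1.298) / (-8) = -0.898
Iteration 2:
  x = (-8 - (-4)·-0.109 - (1)·1.298 - (-1)·-0.898) / (-10) = 1.063
  y = (-2 - (-1)·1.063 - (3)·1.298 - (3)·-0.898) / (11) = -0.194
  z = (5 - (-2)·1.063 - (-1)·-0.194 - (-1)·-0.898) / (5) = 1.207
  w = (1 - (-3)·1.063 - (-1)·-0.194 - (-3)·1.207) / (-8) = -0.952
Residual b − A·x = (-0.305, 0.432, -0.055, 0.000)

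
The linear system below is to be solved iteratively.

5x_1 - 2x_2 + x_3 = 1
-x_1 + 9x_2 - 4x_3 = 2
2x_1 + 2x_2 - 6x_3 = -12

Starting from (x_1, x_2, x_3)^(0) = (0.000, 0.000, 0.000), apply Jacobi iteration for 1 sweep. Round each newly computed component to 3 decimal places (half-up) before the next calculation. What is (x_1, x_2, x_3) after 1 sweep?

Iteration 1:
  x_1 = (1 - (-2)·0.000 - (1)·0.000) / (5) = 0.200
  x_2 = (2 - (-1)·0.000 - (-4)·0.000) / (9) = 0.222
  x_3 = (-12 - (2)·0.000 - (2)·0.000) / (-6) = 2.000

(0.200, 0.222, 2.000)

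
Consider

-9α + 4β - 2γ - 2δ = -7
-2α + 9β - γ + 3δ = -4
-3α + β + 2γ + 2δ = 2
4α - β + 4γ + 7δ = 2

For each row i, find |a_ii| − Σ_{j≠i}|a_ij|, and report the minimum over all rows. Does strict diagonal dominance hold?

-4

row 1: |-9| − (4+2+2) = 1
row 2: |9| − (2+1+3) = 3
row 3: |2| − (3+1+2) = -4
row 4: |7| − (4+1+4) = -2
minimum over rows = -4 → not strictly diagonally dominant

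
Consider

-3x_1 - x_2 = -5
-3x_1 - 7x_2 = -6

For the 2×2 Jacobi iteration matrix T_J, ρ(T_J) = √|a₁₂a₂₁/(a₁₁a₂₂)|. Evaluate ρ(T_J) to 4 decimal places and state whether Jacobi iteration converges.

0.3780

a₁₂a₂₁/(a₁₁a₂₂) = (-1)·(-3) / ((-3)·(-7)) = 0.142857
ρ = √|0.142857| = √0.142857 = 0.3780
ρ < 1, so Jacobi converges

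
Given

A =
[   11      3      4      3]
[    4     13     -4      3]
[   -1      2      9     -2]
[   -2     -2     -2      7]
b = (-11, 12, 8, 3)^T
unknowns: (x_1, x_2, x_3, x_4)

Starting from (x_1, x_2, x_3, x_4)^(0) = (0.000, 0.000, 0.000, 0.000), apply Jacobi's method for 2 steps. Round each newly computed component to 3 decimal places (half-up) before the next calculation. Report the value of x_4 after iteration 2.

Iteration 1:
  x_1 = (-11 - (3)·0.000 - (4)·0.000 - (3)·0.000) / (11) = -1.000
  x_2 = (12 - (4)·0.000 - (-4)·0.000 - (3)·0.000) / (13) = 0.923
  x_3 = (8 - (-1)·0.000 - (2)·0.000 - (-2)·0.000) / (9) = 0.889
  x_4 = (3 - (-2)·0.000 - (-2)·0.000 - (-2)·0.000) / (7) = 0.429
Iteration 2:
  x_1 = (-11 - (3)·0.923 - (4)·0.889 - (3)·0.429) / (11) = -1.692
  x_2 = (12 - (4)·-1.000 - (-4)·0.889 - (3)·0.429) / (13) = 1.405
  x_3 = (8 - (-1)·-1.000 - (2)·0.923 - (-2)·0.429) / (9) = 0.668
  x_4 = (3 - (-2)·-1.000 - (-2)·0.923 - (-2)·0.889) / (7) = 0.661

0.661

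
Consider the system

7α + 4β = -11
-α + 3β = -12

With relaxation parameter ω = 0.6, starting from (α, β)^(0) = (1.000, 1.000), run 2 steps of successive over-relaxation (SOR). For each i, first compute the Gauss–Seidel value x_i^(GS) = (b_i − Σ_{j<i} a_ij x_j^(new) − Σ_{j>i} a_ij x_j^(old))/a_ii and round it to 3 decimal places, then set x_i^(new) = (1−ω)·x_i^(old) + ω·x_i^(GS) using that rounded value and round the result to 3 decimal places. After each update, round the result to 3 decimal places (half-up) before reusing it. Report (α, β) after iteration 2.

(-0.551, -3.381)

Iteration 1:
  α: GS value = (-11 - (4)·1.000) / (7) = -2.143;  α ← (1−ω)·1.000 + ω·-2.143 = -0.886
  β: GS value = (-12 - (-1)·-0.886) / (3) = -4.295;  β ← (1−ω)·1.000 + ω·-4.295 = -2.177
Iteration 2:
  α: GS value = (-11 - (4)·-2.177) / (7) = -0.327;  α ← (1−ω)·-0.886 + ω·-0.327 = -0.551
  β: GS value = (-12 - (-1)·-0.551) / (3) = -4.184;  β ← (1−ω)·-2.177 + ω·-4.184 = -3.381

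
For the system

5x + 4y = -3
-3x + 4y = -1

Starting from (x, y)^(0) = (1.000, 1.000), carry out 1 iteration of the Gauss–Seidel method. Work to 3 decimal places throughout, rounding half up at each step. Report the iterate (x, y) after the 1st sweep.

(-1.400, -1.300)

Iteration 1:
  x = (-3 - (4)·1.000) / (5) = -1.400
  y = (-1 - (-3)·-1.400) / (4) = -1.300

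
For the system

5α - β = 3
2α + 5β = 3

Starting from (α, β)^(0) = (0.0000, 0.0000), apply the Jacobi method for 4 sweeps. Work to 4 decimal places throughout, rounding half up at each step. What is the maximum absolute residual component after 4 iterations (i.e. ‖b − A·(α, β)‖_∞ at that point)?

Iteration 1:
  α = (3 - (-1)·0.0000) / (5) = 0.6000
  β = (3 - (2)·0.0000) / (5) = 0.6000
Iteration 2:
  α = (3 - (-1)·0.6000) / (5) = 0.7200
  β = (3 - (2)·0.6000) / (5) = 0.3600
Iteration 3:
  α = (3 - (-1)·0.3600) / (5) = 0.6720
  β = (3 - (2)·0.7200) / (5) = 0.3120
Iteration 4:
  α = (3 - (-1)·0.3120) / (5) = 0.6624
  β = (3 - (2)·0.6720) / (5) = 0.3312
Residual b − A·x = (0.0192, 0.0192); ∞-norm = 0.0192

0.0192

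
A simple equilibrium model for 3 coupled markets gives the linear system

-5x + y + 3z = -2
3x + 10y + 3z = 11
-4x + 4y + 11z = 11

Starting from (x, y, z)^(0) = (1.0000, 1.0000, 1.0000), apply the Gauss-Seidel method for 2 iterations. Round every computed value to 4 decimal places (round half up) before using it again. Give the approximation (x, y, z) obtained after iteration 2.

(1.2538, 0.3409, 1.3320)

Iteration 1:
  x = (-2 - (1)·1.0000 - (3)·1.0000) / (-5) = 1.2000
  y = (11 - (3)·1.2000 - (3)·1.0000) / (10) = 0.4400
  z = (11 - (-4)·1.2000 - (4)·0.4400) / (11) = 1.2764
Iteration 2:
  x = (-2 - (1)·0.4400 - (3)·1.2764) / (-5) = 1.2538
  y = (11 - (3)·1.2538 - (3)·1.2764) / (10) = 0.3409
  z = (11 - (-4)·1.2538 - (4)·0.3409) / (11) = 1.3320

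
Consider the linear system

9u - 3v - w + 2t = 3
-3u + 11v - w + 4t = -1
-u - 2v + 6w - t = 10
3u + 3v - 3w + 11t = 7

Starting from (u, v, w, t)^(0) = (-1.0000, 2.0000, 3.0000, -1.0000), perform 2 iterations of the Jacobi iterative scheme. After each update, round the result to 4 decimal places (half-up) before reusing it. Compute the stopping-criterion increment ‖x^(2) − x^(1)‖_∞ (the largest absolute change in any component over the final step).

1.1718

Iteration 1:
  u = (3 - (-3)·2.0000 - (-1)·3.0000 - (2)·-1.0000) / (9) = 1.5556
  v = (-1 - (-3)·-1.0000 - (-1)·3.0000 - (4)·-1.0000) / (11) = 0.2727
  w = (10 - (-1)·-1.0000 - (-2)·2.0000 - (-1)·-1.0000) / (6) = 2.0000
  t = (7 - (3)·-1.0000 - (3)·2.0000 - (-3)·3.0000) / (11) = 1.1818
Iteration 2:
  u = (3 - (-3)·0.2727 - (-1)·2.0000 - (2)·1.1818) / (9) = 0.3838
  v = (-1 - (-3)·1.5556 - (-1)·2.0000 - (4)·1.1818) / (11) = 0.0854
  w = (10 - (-1)·1.5556 - (-2)·0.2727 - (-1)·1.1818) / (6) = 2.2138
  t = (7 - (3)·1.5556 - (3)·0.2727 - (-3)·2.0000) / (11) = 0.6832
Change: (-1.1718, -0.1873, 0.2138, -0.4986) → max |·| = 1.1718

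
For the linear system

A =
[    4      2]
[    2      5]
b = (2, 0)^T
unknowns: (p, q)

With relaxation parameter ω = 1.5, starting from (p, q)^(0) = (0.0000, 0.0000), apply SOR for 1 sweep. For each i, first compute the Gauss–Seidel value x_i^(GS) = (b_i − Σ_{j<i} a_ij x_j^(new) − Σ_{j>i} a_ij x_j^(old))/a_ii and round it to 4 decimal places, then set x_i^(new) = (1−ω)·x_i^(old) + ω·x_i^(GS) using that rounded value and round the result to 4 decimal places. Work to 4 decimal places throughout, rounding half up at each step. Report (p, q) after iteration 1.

(0.7500, -0.4500)

Iteration 1:
  p: GS value = (2 - (2)·0.0000) / (4) = 0.5000;  p ← (1−ω)·0.0000 + ω·0.5000 = 0.7500
  q: GS value = (0 - (2)·0.7500) / (5) = -0.3000;  q ← (1−ω)·0.0000 + ω·-0.3000 = -0.4500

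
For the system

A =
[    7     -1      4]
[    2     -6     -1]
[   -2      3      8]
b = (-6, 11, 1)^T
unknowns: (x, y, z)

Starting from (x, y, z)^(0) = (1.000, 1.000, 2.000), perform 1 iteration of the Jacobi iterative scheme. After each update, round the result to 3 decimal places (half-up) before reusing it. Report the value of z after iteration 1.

Iteration 1:
  x = (-6 - (-1)·1.000 - (4)·2.000) / (7) = -1.857
  y = (11 - (2)·1.000 - (-1)·2.000) / (-6) = -1.833
  z = (1 - (-2)·1.000 - (3)·1.000) / (8) = 0.000

0.000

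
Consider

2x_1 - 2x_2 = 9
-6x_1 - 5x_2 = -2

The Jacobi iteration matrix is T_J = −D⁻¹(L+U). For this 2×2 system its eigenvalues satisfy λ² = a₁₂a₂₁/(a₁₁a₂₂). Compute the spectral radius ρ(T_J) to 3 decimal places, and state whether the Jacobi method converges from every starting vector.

1.095

a₁₂a₂₁/(a₁₁a₂₂) = (-2)·(-6) / ((2)·(-5)) = -1.200000
ρ = √|-1.200000| = √1.200000 = 1.095
ρ > 1, so Jacobi diverges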